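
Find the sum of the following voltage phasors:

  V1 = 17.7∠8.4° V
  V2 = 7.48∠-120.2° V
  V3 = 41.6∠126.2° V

Step 1 — Convert each phasor to rectangular form:
  V1 = 17.7·(cos(8.4°) + j·sin(8.4°)) = 17.51 + j2.586 V
  V2 = 7.48·(cos(-120.2°) + j·sin(-120.2°)) = -3.763 - j6.465 V
  V3 = 41.6·(cos(126.2°) + j·sin(126.2°)) = -24.57 + j33.57 V
Step 2 — Sum components: V_total = -10.82 + j29.69 V.
Step 3 — Convert to polar: |V_total| = 31.6 V, ∠V_total = 110.0°.

V_total = 31.6∠110.0° V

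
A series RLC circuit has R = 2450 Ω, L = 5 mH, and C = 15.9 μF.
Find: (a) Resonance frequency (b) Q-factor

Step 1 — Resonance condition Im(Z)=0 gives ω₀ = 1/√(LC).
Step 2 — ω₀ = 1/√(0.005·1.59e-05) = 3547 rad/s.
Step 3 — f₀ = ω₀/(2π) = 564.5 Hz.
Step 4 — Series Q: Q = ω₀L/R = 3547·0.005/2450 = 0.007238.

(a) f₀ = 564.5 Hz  (b) Q = 0.007238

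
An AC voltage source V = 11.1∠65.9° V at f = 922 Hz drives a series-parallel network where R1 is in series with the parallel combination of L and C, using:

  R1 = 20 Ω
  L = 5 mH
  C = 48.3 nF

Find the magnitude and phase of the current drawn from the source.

Step 1 — Angular frequency: ω = 2π·f = 2π·922 = 5793 rad/s.
Step 2 — Component impedances:
  R1: Z = R = 20 Ω
  L: Z = jωL = j·5793·0.005 = 0 + j28.97 Ω
  C: Z = 1/(jωC) = -j/(ω·C) = 0 - j3574 Ω
Step 3 — Parallel branch: L || C = 1/(1/L + 1/C) = 0 + j29.2 Ω.
Step 4 — Series with R1: Z_total = R1 + (L || C) = 20 + j29.2 Ω = 35.39∠55.6° Ω.
Step 5 — Source phasor: V = 11.1∠65.9° V = 4.532 + j10.13 V.
Step 6 — Ohm's law: I = V / Z_total = (4.532 + j10.13) / (20 + j29.2) = 0.3085 + j0.05611 A.
Step 7 — Convert to polar: |I| = 0.3136 A, ∠I = 10.3°.

I = 0.3136∠10.3° A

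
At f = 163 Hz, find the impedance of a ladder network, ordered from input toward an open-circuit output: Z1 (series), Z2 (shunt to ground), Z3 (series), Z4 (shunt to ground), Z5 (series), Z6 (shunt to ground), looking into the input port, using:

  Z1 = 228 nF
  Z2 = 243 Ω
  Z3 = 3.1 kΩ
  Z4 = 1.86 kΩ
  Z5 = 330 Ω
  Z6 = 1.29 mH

Step 1 — Angular frequency: ω = 2π·f = 2π·163 = 1024 rad/s.
Step 2 — Component impedances:
  Z1: Z = 1/(jωC) = -j/(ω·C) = 0 - j4283 Ω
  Z2: Z = R = 243 Ω
  Z3: Z = R = 3100 Ω
  Z4: Z = R = 1860 Ω
  Z5: Z = R = 330 Ω
  Z6: Z = jωL = j·1024·0.00129 = 0 + j1.321 Ω
Step 3 — Ladder network (open output): work backward from the far end, alternating series and parallel combinations. Z_in = 226.7 - j4282 Ω = 4288∠-87.0° Ω.

Z = 226.7 - j4282 Ω = 4288∠-87.0° Ω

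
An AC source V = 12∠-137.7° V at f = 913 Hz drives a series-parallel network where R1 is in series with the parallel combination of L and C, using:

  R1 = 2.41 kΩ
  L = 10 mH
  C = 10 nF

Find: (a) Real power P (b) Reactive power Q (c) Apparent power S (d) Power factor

Step 1 — Angular frequency: ω = 2π·f = 2π·913 = 5737 rad/s.
Step 2 — Component impedances:
  R1: Z = R = 2410 Ω
  L: Z = jωL = j·5737·0.01 = 0 + j57.37 Ω
  C: Z = 1/(jωC) = -j/(ω·C) = 0 - j1.743e+04 Ω
Step 3 — Parallel branch: L || C = 1/(1/L + 1/C) = 0 + j57.55 Ω.
Step 4 — Series with R1: Z_total = R1 + (L || C) = 2410 + j57.55 Ω = 2411∠1.4° Ω.
Step 5 — Source phasor: V = 12∠-137.7° V = -8.876 - j8.076 V.
Step 6 — Current: I = V / Z = -0.003761 - j0.003261 A = 0.004978∠-139.1° A.
Step 7 — Complex power: S = V·I* = 0.05972 + j0.001426 VA.
Step 8 — Real power: P = Re(S) = 0.05972 W.
Step 9 — Reactive power: Q = Im(S) = 0.001426 VAR.
Step 10 — Apparent power: |S| = 0.05973 VA.
Step 11 — Power factor: PF = P/|S| = 0.9997 (lagging).

(a) P = 0.05972 W  (b) Q = 0.001426 VAR  (c) S = 0.05973 VA  (d) PF = 0.9997 (lagging)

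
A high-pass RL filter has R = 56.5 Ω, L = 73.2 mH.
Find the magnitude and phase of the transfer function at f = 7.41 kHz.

Step 1 — Angular frequency: ω = 2π·7410 = 4.656e+04 rad/s.
Step 2 — Transfer function: H(jω) = jωL/(R + jωL).
Step 3 — Numerator jωL = j·3408; denominator R + jωL = 56.5 + j3408.
Step 4 — H = 0.9997 + j0.01657.
Step 5 — Magnitude: |H| = 0.9999 (-0.0 dB); phase: φ = 0.9°.

|H| = 0.9999 (-0.0 dB), φ = 0.9°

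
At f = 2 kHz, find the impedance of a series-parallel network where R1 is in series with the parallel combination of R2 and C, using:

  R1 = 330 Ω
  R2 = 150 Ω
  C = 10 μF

Step 1 — Angular frequency: ω = 2π·f = 2π·2000 = 1.257e+04 rad/s.
Step 2 — Component impedances:
  R1: Z = R = 330 Ω
  R2: Z = R = 150 Ω
  C: Z = 1/(jωC) = -j/(ω·C) = 0 - j7.958 Ω
Step 3 — Parallel branch: R2 || C = 1/(1/R2 + 1/C) = 0.421 - j7.935 Ω.
Step 4 — Series with R1: Z_total = R1 + (R2 || C) = 330.4 - j7.935 Ω = 330.5∠-1.4° Ω.

Z = 330.4 - j7.935 Ω = 330.5∠-1.4° Ω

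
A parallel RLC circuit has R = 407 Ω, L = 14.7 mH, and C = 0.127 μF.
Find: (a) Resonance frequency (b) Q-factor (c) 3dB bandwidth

Step 1 — Resonance: ω₀ = 1/√(LC) = 1/√(0.0147·1.27e-07) = 2.314e+04 rad/s.
Step 2 — f₀ = ω₀/(2π) = 3683 Hz.
Step 3 — Parallel Q: Q = R/(ω₀L) = 407/(2.314e+04·0.0147) = 1.196.
Step 4 — Bandwidth: Δω = ω₀/Q = 1.935e+04 rad/s; BW = Δω/(2π) = 3079 Hz.

(a) f₀ = 3683 Hz  (b) Q = 1.196  (c) BW = 3079 Hz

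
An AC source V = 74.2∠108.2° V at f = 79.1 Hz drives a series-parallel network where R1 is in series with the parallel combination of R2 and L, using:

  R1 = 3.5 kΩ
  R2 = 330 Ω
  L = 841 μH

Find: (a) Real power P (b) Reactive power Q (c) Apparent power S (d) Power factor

Step 1 — Angular frequency: ω = 2π·f = 2π·79.1 = 497 rad/s.
Step 2 — Component impedances:
  R1: Z = R = 3500 Ω
  R2: Z = R = 330 Ω
  L: Z = jωL = j·497·0.000841 = 0 + j0.418 Ω
Step 3 — Parallel branch: R2 || L = 1/(1/R2 + 1/L) = 0.0005294 + j0.418 Ω.
Step 4 — Series with R1: Z_total = R1 + (R2 || L) = 3500 + j0.418 Ω = 3500∠0.0° Ω.
Step 5 — Source phasor: V = 74.2∠108.2° V = -23.18 + j70.49 V.
Step 6 — Current: I = V / Z = -0.006619 + j0.02014 A = 0.0212∠108.2° A.
Step 7 — Complex power: S = V·I* = 1.573 + j0.0001879 VA.
Step 8 — Real power: P = Re(S) = 1.573 W.
Step 9 — Reactive power: Q = Im(S) = 0.0001879 VAR.
Step 10 — Apparent power: |S| = 1.573 VA.
Step 11 — Power factor: PF = P/|S| = 1 (lagging).

(a) P = 1.573 W  (b) Q = 0.0001879 VAR  (c) S = 1.573 VA  (d) PF = 1 (lagging)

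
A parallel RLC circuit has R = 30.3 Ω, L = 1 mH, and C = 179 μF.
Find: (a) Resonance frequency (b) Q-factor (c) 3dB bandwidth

Step 1 — Resonance: ω₀ = 1/√(LC) = 1/√(0.001·0.000179) = 2364 rad/s.
Step 2 — f₀ = ω₀/(2π) = 376.2 Hz.
Step 3 — Parallel Q: Q = R/(ω₀L) = 30.3/(2364·0.001) = 12.82.
Step 4 — Bandwidth: Δω = ω₀/Q = 184.4 rad/s; BW = Δω/(2π) = 29.34 Hz.

(a) f₀ = 376.2 Hz  (b) Q = 12.82  (c) BW = 29.34 Hz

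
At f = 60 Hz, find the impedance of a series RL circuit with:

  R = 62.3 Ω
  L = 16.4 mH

Step 1 — Angular frequency: ω = 2π·f = 2π·60 = 377 rad/s.
Step 2 — Component impedances:
  R: Z = R = 62.3 Ω
  L: Z = jωL = j·377·0.0164 = 0 + j6.183 Ω
Step 3 — Series combination: Z_total = R + L = 62.3 + j6.183 Ω = 62.61∠5.7° Ω.

Z = 62.3 + j6.183 Ω = 62.61∠5.7° Ω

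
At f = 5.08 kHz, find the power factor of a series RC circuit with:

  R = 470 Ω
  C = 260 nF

Step 1 — Angular frequency: ω = 2π·f = 2π·5080 = 3.192e+04 rad/s.
Step 2 — Component impedances:
  R: Z = R = 470 Ω
  C: Z = 1/(jωC) = -j/(ω·C) = 0 - j120.5 Ω
Step 3 — Series combination: Z_total = R + C = 470 - j120.5 Ω = 485.2∠-14.4° Ω.
Step 4 — Power factor: PF = cos(φ) = Re(Z)/|Z| = 470/485.2 = 0.9687.
Step 5 — Type: Im(Z) = -120.5 ⇒ leading (phase φ = -14.4°).

PF = 0.9687 (leading, φ = -14.4°)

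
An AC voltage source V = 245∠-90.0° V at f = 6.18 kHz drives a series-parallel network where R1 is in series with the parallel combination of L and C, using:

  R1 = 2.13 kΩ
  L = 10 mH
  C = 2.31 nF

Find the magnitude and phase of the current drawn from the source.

Step 1 — Angular frequency: ω = 2π·f = 2π·6180 = 3.883e+04 rad/s.
Step 2 — Component impedances:
  R1: Z = R = 2130 Ω
  L: Z = jωL = j·3.883e+04·0.01 = 0 + j388.3 Ω
  C: Z = 1/(jωC) = -j/(ω·C) = 0 - j1.115e+04 Ω
Step 3 — Parallel branch: L || C = 1/(1/L + 1/C) = 0 + j402.3 Ω.
Step 4 — Series with R1: Z_total = R1 + (L || C) = 2130 + j402.3 Ω = 2168∠10.7° Ω.
Step 5 — Source phasor: V = 245∠-90.0° V = 0 - j245 V.
Step 6 — Ohm's law: I = V / Z_total = (0 - j245) / (2130 + j402.3) = -0.02098 - j0.1111 A.
Step 7 — Convert to polar: |I| = 0.113 A, ∠I = -100.7°.

I = 0.113∠-100.7° A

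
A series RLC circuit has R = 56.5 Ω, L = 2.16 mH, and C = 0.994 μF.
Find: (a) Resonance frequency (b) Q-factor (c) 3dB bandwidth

Step 1 — Resonance condition Im(Z)=0 gives ω₀ = 1/√(LC).
Step 2 — ω₀ = 1/√(0.00216·9.94e-07) = 2.158e+04 rad/s.
Step 3 — f₀ = ω₀/(2π) = 3435 Hz.
Step 4 — Series Q: Q = ω₀L/R = 2.158e+04·0.00216/56.5 = 0.8251.
Step 5 — 3dB bandwidth: Δω = ω₀/Q = 2.616e+04 rad/s; BW = Δω/(2π) = 4163 Hz.

(a) f₀ = 3435 Hz  (b) Q = 0.8251  (c) BW = 4163 Hz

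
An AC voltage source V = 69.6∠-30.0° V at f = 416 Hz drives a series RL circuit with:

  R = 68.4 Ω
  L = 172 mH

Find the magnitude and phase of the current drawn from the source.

Step 1 — Angular frequency: ω = 2π·f = 2π·416 = 2614 rad/s.
Step 2 — Component impedances:
  R: Z = R = 68.4 Ω
  L: Z = jωL = j·2614·0.172 = 0 + j449.6 Ω
Step 3 — Series combination: Z_total = R + L = 68.4 + j449.6 Ω = 454.7∠81.3° Ω.
Step 4 — Source phasor: V = 69.6∠-30.0° V = 60.28 - j34.8 V.
Step 5 — Ohm's law: I = V / Z_total = (60.28 - j34.8) / (68.4 + j449.6) = -0.05572 - j0.1425 A.
Step 6 — Convert to polar: |I| = 0.1531 A, ∠I = -111.3°.

I = 0.1531∠-111.3° A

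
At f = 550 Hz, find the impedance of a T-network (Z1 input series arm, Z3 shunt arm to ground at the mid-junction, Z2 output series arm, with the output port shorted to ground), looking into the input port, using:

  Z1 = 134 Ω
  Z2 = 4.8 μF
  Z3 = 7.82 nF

Step 1 — Angular frequency: ω = 2π·f = 2π·550 = 3456 rad/s.
Step 2 — Component impedances:
  Z1: Z = R = 134 Ω
  Z2: Z = 1/(jωC) = -j/(ω·C) = 0 - j60.29 Ω
  Z3: Z = 1/(jωC) = -j/(ω·C) = 0 - j3.7e+04 Ω
Step 3 — With the output port shorted to ground, the output series arm Z2 runs from the junction to ground; the shunt arm Z3 also runs from the junction to ground. They appear in parallel: Z3 || Z2 = 0 - j60.19 Ω.
Step 4 — Series with input arm Z1: Z_in = Z1 + (Z3 || Z2) = 134 - j60.19 Ω = 146.9∠-24.2° Ω.

Z = 134 - j60.19 Ω = 146.9∠-24.2° Ω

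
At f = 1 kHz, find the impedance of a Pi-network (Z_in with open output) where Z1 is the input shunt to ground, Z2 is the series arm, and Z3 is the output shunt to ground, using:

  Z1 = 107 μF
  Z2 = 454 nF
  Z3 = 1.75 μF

Step 1 — Angular frequency: ω = 2π·f = 2π·1000 = 6283 rad/s.
Step 2 — Component impedances:
  Z1: Z = 1/(jωC) = -j/(ω·C) = 0 - j1.487 Ω
  Z2: Z = 1/(jωC) = -j/(ω·C) = 0 - j350.6 Ω
  Z3: Z = 1/(jωC) = -j/(ω·C) = 0 - j90.95 Ω
Step 3 — With open output, the series arm Z2 and the output shunt Z3 appear in series to ground: Z2 + Z3 = 0 - j441.5 Ω.
Step 4 — Parallel with input shunt Z1: Z_in = Z1 || (Z2 + Z3) = 0 - j1.482 Ω = 1.482∠-90.0° Ω.

Z = 0 - j1.482 Ω = 1.482∠-90.0° Ω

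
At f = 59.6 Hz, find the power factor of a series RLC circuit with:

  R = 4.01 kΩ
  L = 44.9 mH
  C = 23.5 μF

Step 1 — Angular frequency: ω = 2π·f = 2π·59.6 = 374.5 rad/s.
Step 2 — Component impedances:
  R: Z = R = 4010 Ω
  L: Z = jωL = j·374.5·0.0449 = 0 + j16.81 Ω
  C: Z = 1/(jωC) = -j/(ω·C) = 0 - j113.6 Ω
Step 3 — Series combination: Z_total = R + L + C = 4010 - j96.82 Ω = 4011∠-1.4° Ω.
Step 4 — Power factor: PF = cos(φ) = Re(Z)/|Z| = 4010/4011.2 = 0.9997.
Step 5 — Type: Im(Z) = -96.82 ⇒ leading (phase φ = -1.4°).

PF = 0.9997 (leading, φ = -1.4°)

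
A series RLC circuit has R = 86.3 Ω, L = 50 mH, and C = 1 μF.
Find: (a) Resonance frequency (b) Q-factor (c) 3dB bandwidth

Step 1 — Resonance: ω₀ = 1/√(LC) = 1/√(0.05·1e-06) = 4472 rad/s.
Step 2 — f₀ = ω₀/(2π) = 711.8 Hz.
Step 3 — Series Q: Q = ω₀L/R = 4472·0.05/86.3 = 2.591.
Step 4 — Bandwidth: Δω = ω₀/Q = 1726 rad/s; BW = Δω/(2π) = 274.7 Hz.

(a) f₀ = 711.8 Hz  (b) Q = 2.591  (c) BW = 274.7 Hz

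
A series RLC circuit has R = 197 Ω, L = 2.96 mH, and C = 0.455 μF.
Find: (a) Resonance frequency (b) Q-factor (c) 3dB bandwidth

Step 1 — Resonance condition Im(Z)=0 gives ω₀ = 1/√(LC).
Step 2 — ω₀ = 1/√(0.00296·4.55e-07) = 2.725e+04 rad/s.
Step 3 — f₀ = ω₀/(2π) = 4337 Hz.
Step 4 — Series Q: Q = ω₀L/R = 2.725e+04·0.00296/197 = 0.4094.
Step 5 — 3dB bandwidth: Δω = ω₀/Q = 6.655e+04 rad/s; BW = Δω/(2π) = 1.059e+04 Hz.

(a) f₀ = 4337 Hz  (b) Q = 0.4094  (c) BW = 1.059e+04 Hz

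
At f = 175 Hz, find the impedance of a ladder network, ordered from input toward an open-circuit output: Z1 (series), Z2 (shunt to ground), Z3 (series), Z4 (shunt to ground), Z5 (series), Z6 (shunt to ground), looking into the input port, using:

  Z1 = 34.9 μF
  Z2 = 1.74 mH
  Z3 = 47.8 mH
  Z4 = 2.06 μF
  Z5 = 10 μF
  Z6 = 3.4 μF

Step 1 — Angular frequency: ω = 2π·f = 2π·175 = 1100 rad/s.
Step 2 — Component impedances:
  Z1: Z = 1/(jωC) = -j/(ω·C) = 0 - j26.06 Ω
  Z2: Z = jωL = j·1100·0.00174 = 0 + j1.913 Ω
  Z3: Z = jωL = j·1100·0.0478 = 0 + j52.56 Ω
  Z4: Z = 1/(jωC) = -j/(ω·C) = 0 - j441.5 Ω
  Z5: Z = 1/(jωC) = -j/(ω·C) = 0 - j90.95 Ω
  Z6: Z = 1/(jωC) = -j/(ω·C) = 0 - j267.5 Ω
Step 3 — Ladder network (open output): work backward from the far end, alternating series and parallel combinations. Z_in = 0 - j24.12 Ω = 24.12∠-90.0° Ω.

Z = 0 - j24.12 Ω = 24.12∠-90.0° Ω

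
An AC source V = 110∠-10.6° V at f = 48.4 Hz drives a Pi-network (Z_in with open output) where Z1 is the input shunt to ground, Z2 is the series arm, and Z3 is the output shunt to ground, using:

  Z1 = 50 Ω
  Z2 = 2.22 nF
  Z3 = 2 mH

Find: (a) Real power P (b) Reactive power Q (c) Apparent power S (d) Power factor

Step 1 — Angular frequency: ω = 2π·f = 2π·48.4 = 304.1 rad/s.
Step 2 — Component impedances:
  Z1: Z = R = 50 Ω
  Z2: Z = 1/(jωC) = -j/(ω·C) = 0 - j1.481e+06 Ω
  Z3: Z = jωL = j·304.1·0.002 = 0 + j0.6082 Ω
Step 3 — With open output, the series arm Z2 and the output shunt Z3 appear in series to ground: Z2 + Z3 = 0 - j1.481e+06 Ω.
Step 4 — Parallel with input shunt Z1: Z_in = Z1 || (Z2 + Z3) = 50 - j0.001688 Ω = 50∠-0.0° Ω.
Step 5 — Source phasor: V = 110∠-10.6° V = 108.1 - j20.23 V.
Step 6 — Current: I = V / Z = 2.162 - j0.4046 A = 2.2∠-10.6° A.
Step 7 — Complex power: S = V·I* = 242 - j0.008169 VA.
Step 8 — Real power: P = Re(S) = 242 W.
Step 9 — Reactive power: Q = Im(S) = -0.008169 VAR.
Step 10 — Apparent power: |S| = 242 VA.
Step 11 — Power factor: PF = P/|S| = 1 (leading).

(a) P = 242 W  (b) Q = -0.008169 VAR  (c) S = 242 VA  (d) PF = 1 (leading)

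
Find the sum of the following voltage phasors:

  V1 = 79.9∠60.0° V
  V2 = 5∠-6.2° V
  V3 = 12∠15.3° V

Step 1 — Convert each phasor to rectangular form:
  V1 = 79.9·(cos(60.0°) + j·sin(60.0°)) = 39.95 + j69.2 V
  V2 = 5·(cos(-6.2°) + j·sin(-6.2°)) = 4.971 - j0.54 V
  V3 = 12·(cos(15.3°) + j·sin(15.3°)) = 11.57 + j3.166 V
Step 2 — Sum components: V_total = 56.5 + j71.82 V.
Step 3 — Convert to polar: |V_total| = 91.38 V, ∠V_total = 51.8°.

V_total = 91.38∠51.8° V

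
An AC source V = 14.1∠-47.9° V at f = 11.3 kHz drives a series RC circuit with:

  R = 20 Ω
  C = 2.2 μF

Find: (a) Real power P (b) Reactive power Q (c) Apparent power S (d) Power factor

Step 1 — Angular frequency: ω = 2π·f = 2π·1.13e+04 = 7.1e+04 rad/s.
Step 2 — Component impedances:
  R: Z = R = 20 Ω
  C: Z = 1/(jωC) = -j/(ω·C) = 0 - j6.402 Ω
Step 3 — Series combination: Z_total = R + C = 20 - j6.402 Ω = 21∠-17.7° Ω.
Step 4 — Source phasor: V = 14.1∠-47.9° V = 9.453 - j10.46 V.
Step 5 — Current: I = V / Z = 0.5806 - j0.3372 A = 0.6714∠-30.2° A.
Step 6 — Complex power: S = V·I* = 9.017 - j2.886 VA.
Step 7 — Real power: P = Re(S) = 9.017 W.
Step 8 — Reactive power: Q = Im(S) = -2.886 VAR.
Step 9 — Apparent power: |S| = 9.467 VA.
Step 10 — Power factor: PF = P/|S| = 0.9524 (leading).

(a) P = 9.017 W  (b) Q = -2.886 VAR  (c) S = 9.467 VA  (d) PF = 0.9524 (leading)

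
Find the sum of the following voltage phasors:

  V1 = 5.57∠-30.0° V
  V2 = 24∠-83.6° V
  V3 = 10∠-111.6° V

Step 1 — Convert each phasor to rectangular form:
  V1 = 5.57·(cos(-30.0°) + j·sin(-30.0°)) = 4.824 - j2.785 V
  V2 = 24·(cos(-83.6°) + j·sin(-83.6°)) = 2.675 - j23.85 V
  V3 = 10·(cos(-111.6°) + j·sin(-111.6°)) = -3.681 - j9.298 V
Step 2 — Sum components: V_total = 3.818 - j35.93 V.
Step 3 — Convert to polar: |V_total| = 36.14 V, ∠V_total = -83.9°.

V_total = 36.14∠-83.9° V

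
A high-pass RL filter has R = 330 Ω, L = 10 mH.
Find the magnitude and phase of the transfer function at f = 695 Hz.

Step 1 — Angular frequency: ω = 2π·695 = 4367 rad/s.
Step 2 — Transfer function: H(jω) = jωL/(R + jωL).
Step 3 — Numerator jωL = j·43.67; denominator R + jωL = 330 + j43.67.
Step 4 — H = 0.01721 + j0.1301.
Step 5 — Magnitude: |H| = 0.1312 (-17.6 dB); phase: φ = 82.5°.

|H| = 0.1312 (-17.6 dB), φ = 82.5°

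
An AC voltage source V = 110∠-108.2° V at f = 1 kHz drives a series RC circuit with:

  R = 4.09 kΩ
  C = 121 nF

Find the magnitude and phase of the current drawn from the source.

Step 1 — Angular frequency: ω = 2π·f = 2π·1000 = 6283 rad/s.
Step 2 — Component impedances:
  R: Z = R = 4090 Ω
  C: Z = 1/(jωC) = -j/(ω·C) = 0 - j1315 Ω
Step 3 — Series combination: Z_total = R + C = 4090 - j1315 Ω = 4296∠-17.8° Ω.
Step 4 — Source phasor: V = 110∠-108.2° V = -34.36 - j104.5 V.
Step 5 — Ohm's law: I = V / Z_total = (-34.36 - j104.5) / (4090 - j1315) = -0.0001664 - j0.0256 A.
Step 6 — Convert to polar: |I| = 0.0256 A, ∠I = -90.4°.

I = 0.0256∠-90.4° A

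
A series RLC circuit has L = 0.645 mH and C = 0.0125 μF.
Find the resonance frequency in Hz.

Step 1 — Resonance condition Im(Z)=0 gives ω₀ = 1/√(LC).
Step 2 — ω₀ = 1/√(0.000645·1.25e-08) = 3.522e+05 rad/s.
Step 3 — f₀ = ω₀/(2π) = 5.605e+04 Hz.

f₀ = 5.605e+04 Hz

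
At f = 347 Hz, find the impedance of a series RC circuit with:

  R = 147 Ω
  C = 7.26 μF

Step 1 — Angular frequency: ω = 2π·f = 2π·347 = 2180 rad/s.
Step 2 — Component impedances:
  R: Z = R = 147 Ω
  C: Z = 1/(jωC) = -j/(ω·C) = 0 - j63.18 Ω
Step 3 — Series combination: Z_total = R + C = 147 - j63.18 Ω = 160∠-23.3° Ω.

Z = 147 - j63.18 Ω = 160∠-23.3° Ω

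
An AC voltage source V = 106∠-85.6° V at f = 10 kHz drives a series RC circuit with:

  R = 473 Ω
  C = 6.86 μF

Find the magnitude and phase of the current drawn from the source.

Step 1 — Angular frequency: ω = 2π·f = 2π·1e+04 = 6.283e+04 rad/s.
Step 2 — Component impedances:
  R: Z = R = 473 Ω
  C: Z = 1/(jωC) = -j/(ω·C) = 0 - j2.32 Ω
Step 3 — Series combination: Z_total = R + C = 473 - j2.32 Ω = 473∠-0.3° Ω.
Step 4 — Source phasor: V = 106∠-85.6° V = 8.132 - j105.7 V.
Step 5 — Ohm's law: I = V / Z_total = (8.132 - j105.7) / (473 - j2.32) = 0.01829 - j0.2234 A.
Step 6 — Convert to polar: |I| = 0.2241 A, ∠I = -85.3°.

I = 0.2241∠-85.3° A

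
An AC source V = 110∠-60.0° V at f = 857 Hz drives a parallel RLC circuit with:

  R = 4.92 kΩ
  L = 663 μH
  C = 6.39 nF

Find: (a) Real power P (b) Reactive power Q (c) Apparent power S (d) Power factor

Step 1 — Angular frequency: ω = 2π·f = 2π·857 = 5385 rad/s.
Step 2 — Component impedances:
  R: Z = R = 4920 Ω
  L: Z = jωL = j·5385·0.000663 = 0 + j3.57 Ω
  C: Z = 1/(jωC) = -j/(ω·C) = 0 - j2.906e+04 Ω
Step 3 — Parallel combination: 1/Z_total = 1/R + 1/L + 1/C; Z_total = 0.002591 + j3.57 Ω = 3.57∠90.0° Ω.
Step 4 — Source phasor: V = 110∠-60.0° V = 55 - j95.26 V.
Step 5 — Current: I = V / Z = -26.67 - j15.42 A = 30.81∠-150.0° A.
Step 6 — Complex power: S = V·I* = 2.459 + j3389 VA.
Step 7 — Real power: P = Re(S) = 2.459 W.
Step 8 — Reactive power: Q = Im(S) = 3389 VAR.
Step 9 — Apparent power: |S| = 3389 VA.
Step 10 — Power factor: PF = P/|S| = 0.0007257 (lagging).

(a) P = 2.459 W  (b) Q = 3389 VAR  (c) S = 3389 VA  (d) PF = 0.0007257 (lagging)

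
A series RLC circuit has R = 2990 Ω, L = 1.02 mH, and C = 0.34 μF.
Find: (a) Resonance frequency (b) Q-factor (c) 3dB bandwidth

Step 1 — Resonance: ω₀ = 1/√(LC) = 1/√(0.00102·3.4e-07) = 5.37e+04 rad/s.
Step 2 — f₀ = ω₀/(2π) = 8546 Hz.
Step 3 — Series Q: Q = ω₀L/R = 5.37e+04·0.00102/2990 = 0.01832.
Step 4 — Bandwidth: Δω = ω₀/Q = 2.931e+06 rad/s; BW = Δω/(2π) = 4.665e+05 Hz.

(a) f₀ = 8546 Hz  (b) Q = 0.01832  (c) BW = 4.665e+05 Hz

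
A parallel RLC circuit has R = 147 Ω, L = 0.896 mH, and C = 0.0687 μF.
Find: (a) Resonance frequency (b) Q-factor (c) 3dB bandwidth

Step 1 — Resonance: ω₀ = 1/√(LC) = 1/√(0.000896·6.87e-08) = 1.275e+05 rad/s.
Step 2 — f₀ = ω₀/(2π) = 2.029e+04 Hz.
Step 3 — Parallel Q: Q = R/(ω₀L) = 147/(1.275e+05·0.000896) = 1.287.
Step 4 — Bandwidth: Δω = ω₀/Q = 9.902e+04 rad/s; BW = Δω/(2π) = 1.576e+04 Hz.

(a) f₀ = 2.029e+04 Hz  (b) Q = 1.287  (c) BW = 1.576e+04 Hz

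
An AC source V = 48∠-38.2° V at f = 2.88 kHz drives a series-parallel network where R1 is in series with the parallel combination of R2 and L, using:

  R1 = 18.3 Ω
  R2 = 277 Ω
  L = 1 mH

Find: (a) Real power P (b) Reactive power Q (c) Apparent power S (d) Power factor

Step 1 — Angular frequency: ω = 2π·f = 2π·2880 = 1.81e+04 rad/s.
Step 2 — Component impedances:
  R1: Z = R = 18.3 Ω
  R2: Z = R = 277 Ω
  L: Z = jωL = j·1.81e+04·0.001 = 0 + j18.1 Ω
Step 3 — Parallel branch: R2 || L = 1/(1/R2 + 1/L) = 1.177 + j18.02 Ω.
Step 4 — Series with R1: Z_total = R1 + (R2 || L) = 19.48 + j18.02 Ω = 26.53∠42.8° Ω.
Step 5 — Source phasor: V = 48∠-38.2° V = 37.72 - j29.68 V.
Step 6 — Current: I = V / Z = 0.2839 - j1.787 A = 1.809∠-81.0° A.
Step 7 — Complex power: S = V·I* = 63.74 + j58.97 VA.
Step 8 — Real power: P = Re(S) = 63.74 W.
Step 9 — Reactive power: Q = Im(S) = 58.97 VAR.
Step 10 — Apparent power: |S| = 86.83 VA.
Step 11 — Power factor: PF = P/|S| = 0.7341 (lagging).

(a) P = 63.74 W  (b) Q = 58.97 VAR  (c) S = 86.83 VA  (d) PF = 0.7341 (lagging)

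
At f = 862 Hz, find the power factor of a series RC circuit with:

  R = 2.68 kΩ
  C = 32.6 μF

Step 1 — Angular frequency: ω = 2π·f = 2π·862 = 5416 rad/s.
Step 2 — Component impedances:
  R: Z = R = 2680 Ω
  C: Z = 1/(jωC) = -j/(ω·C) = 0 - j5.664 Ω
Step 3 — Series combination: Z_total = R + C = 2680 - j5.664 Ω = 2680∠-0.1° Ω.
Step 4 — Power factor: PF = cos(φ) = Re(Z)/|Z| = 2680/2680 = 1.
Step 5 — Type: Im(Z) = -5.664 ⇒ leading (phase φ = -0.1°).

PF = 1 (leading, φ = -0.1°)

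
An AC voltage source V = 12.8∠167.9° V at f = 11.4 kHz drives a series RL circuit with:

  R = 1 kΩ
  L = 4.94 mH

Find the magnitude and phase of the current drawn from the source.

Step 1 — Angular frequency: ω = 2π·f = 2π·1.14e+04 = 7.163e+04 rad/s.
Step 2 — Component impedances:
  R: Z = R = 1000 Ω
  L: Z = jωL = j·7.163e+04·0.00494 = 0 + j353.8 Ω
Step 3 — Series combination: Z_total = R + L = 1000 + j353.8 Ω = 1061∠19.5° Ω.
Step 4 — Source phasor: V = 12.8∠167.9° V = -12.52 + j2.683 V.
Step 5 — Ohm's law: I = V / Z_total = (-12.52 + j2.683) / (1000 + j353.8) = -0.01028 + j0.00632 A.
Step 6 — Convert to polar: |I| = 0.01207 A, ∠I = 148.4°.

I = 0.01207∠148.4° A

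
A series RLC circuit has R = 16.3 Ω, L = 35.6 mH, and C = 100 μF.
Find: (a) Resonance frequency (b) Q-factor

Step 1 — Resonance condition Im(Z)=0 gives ω₀ = 1/√(LC).
Step 2 — ω₀ = 1/√(0.0356·0.0001) = 530 rad/s.
Step 3 — f₀ = ω₀/(2π) = 84.35 Hz.
Step 4 — Series Q: Q = ω₀L/R = 530·0.0356/16.3 = 1.158.

(a) f₀ = 84.35 Hz  (b) Q = 1.158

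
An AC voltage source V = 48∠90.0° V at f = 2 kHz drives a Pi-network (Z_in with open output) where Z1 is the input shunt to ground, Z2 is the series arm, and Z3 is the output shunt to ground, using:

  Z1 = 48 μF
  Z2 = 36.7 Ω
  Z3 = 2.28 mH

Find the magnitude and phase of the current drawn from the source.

Step 1 — Angular frequency: ω = 2π·f = 2π·2000 = 1.257e+04 rad/s.
Step 2 — Component impedances:
  Z1: Z = 1/(jωC) = -j/(ω·C) = 0 - j1.658 Ω
  Z2: Z = R = 36.7 Ω
  Z3: Z = jωL = j·1.257e+04·0.00228 = 0 + j28.65 Ω
Step 3 — With open output, the series arm Z2 and the output shunt Z3 appear in series to ground: Z2 + Z3 = 36.7 + j28.65 Ω.
Step 4 — Parallel with input shunt Z1: Z_in = Z1 || (Z2 + Z3) = 0.0486 - j1.694 Ω = 1.694∠-88.4° Ω.
Step 5 — Source phasor: V = 48∠90.0° V = 0 + j48 V.
Step 6 — Ohm's law: I = V / Z_total = (0 + j48) / (0.0486 - j1.694) = -28.32 + j0.8126 A.
Step 7 — Convert to polar: |I| = 28.33 A, ∠I = 178.4°.

I = 28.33∠178.4° A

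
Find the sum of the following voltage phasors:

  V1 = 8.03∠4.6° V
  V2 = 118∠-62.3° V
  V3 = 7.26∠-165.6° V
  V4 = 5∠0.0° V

Step 1 — Convert each phasor to rectangular form:
  V1 = 8.03·(cos(4.6°) + j·sin(4.6°)) = 8.004 + j0.644 V
  V2 = 118·(cos(-62.3°) + j·sin(-62.3°)) = 54.85 - j104.5 V
  V3 = 7.26·(cos(-165.6°) + j·sin(-165.6°)) = -7.032 - j1.805 V
  V4 = 5·(cos(0.0°) + j·sin(0.0°)) = 5 V
Step 2 — Sum components: V_total = 60.82 - j105.6 V.
Step 3 — Convert to polar: |V_total| = 121.9 V, ∠V_total = -60.1°.

V_total = 121.9∠-60.1° V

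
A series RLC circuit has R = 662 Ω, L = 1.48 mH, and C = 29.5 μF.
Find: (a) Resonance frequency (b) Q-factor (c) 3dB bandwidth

Step 1 — Resonance: ω₀ = 1/√(LC) = 1/√(0.00148·2.95e-05) = 4786 rad/s.
Step 2 — f₀ = ω₀/(2π) = 761.7 Hz.
Step 3 — Series Q: Q = ω₀L/R = 4786·0.00148/662 = 0.0107.
Step 4 — Bandwidth: Δω = ω₀/Q = 4.473e+05 rad/s; BW = Δω/(2π) = 7.119e+04 Hz.

(a) f₀ = 761.7 Hz  (b) Q = 0.0107  (c) BW = 7.119e+04 Hz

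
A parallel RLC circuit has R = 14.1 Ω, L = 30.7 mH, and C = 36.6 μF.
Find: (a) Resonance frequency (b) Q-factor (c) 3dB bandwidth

Step 1 — Resonance: ω₀ = 1/√(LC) = 1/√(0.0307·3.66e-05) = 943.4 rad/s.
Step 2 — f₀ = ω₀/(2π) = 150.1 Hz.
Step 3 — Parallel Q: Q = R/(ω₀L) = 14.1/(943.4·0.0307) = 0.4868.
Step 4 — Bandwidth: Δω = ω₀/Q = 1938 rad/s; BW = Δω/(2π) = 308.4 Hz.

(a) f₀ = 150.1 Hz  (b) Q = 0.4868  (c) BW = 308.4 Hz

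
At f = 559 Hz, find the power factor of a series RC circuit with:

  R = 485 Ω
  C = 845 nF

Step 1 — Angular frequency: ω = 2π·f = 2π·559 = 3512 rad/s.
Step 2 — Component impedances:
  R: Z = R = 485 Ω
  C: Z = 1/(jωC) = -j/(ω·C) = 0 - j336.9 Ω
Step 3 — Series combination: Z_total = R + C = 485 - j336.9 Ω = 590.6∠-34.8° Ω.
Step 4 — Power factor: PF = cos(φ) = Re(Z)/|Z| = 485/590.55 = 0.8213.
Step 5 — Type: Im(Z) = -336.9 ⇒ leading (phase φ = -34.8°).

PF = 0.8213 (leading, φ = -34.8°)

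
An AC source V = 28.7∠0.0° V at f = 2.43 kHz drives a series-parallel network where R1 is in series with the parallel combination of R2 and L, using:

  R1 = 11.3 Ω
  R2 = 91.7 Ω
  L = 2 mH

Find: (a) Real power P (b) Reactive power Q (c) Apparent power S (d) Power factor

Step 1 — Angular frequency: ω = 2π·f = 2π·2430 = 1.527e+04 rad/s.
Step 2 — Component impedances:
  R1: Z = R = 11.3 Ω
  R2: Z = R = 91.7 Ω
  L: Z = jωL = j·1.527e+04·0.002 = 0 + j30.54 Ω
Step 3 — Parallel branch: R2 || L = 1/(1/R2 + 1/L) = 9.154 + j27.49 Ω.
Step 4 — Series with R1: Z_total = R1 + (R2 || L) = 20.45 + j27.49 Ω = 34.26∠53.3° Ω.
Step 5 — Source phasor: V = 28.7∠0.0° V = 28.7 V.
Step 6 — Current: I = V / Z = 0.5 - j0.672 A = 0.8376∠-53.3° A.
Step 7 — Complex power: S = V·I* = 14.35 + j19.29 VA.
Step 8 — Real power: P = Re(S) = 14.35 W.
Step 9 — Reactive power: Q = Im(S) = 19.29 VAR.
Step 10 — Apparent power: |S| = 24.04 VA.
Step 11 — Power factor: PF = P/|S| = 0.597 (lagging).

(a) P = 14.35 W  (b) Q = 19.29 VAR  (c) S = 24.04 VA  (d) PF = 0.597 (lagging)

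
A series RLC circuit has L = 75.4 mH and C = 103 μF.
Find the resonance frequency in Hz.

Step 1 — Resonance condition Im(Z)=0 gives ω₀ = 1/√(LC).
Step 2 — ω₀ = 1/√(0.0754·0.000103) = 358.8 rad/s.
Step 3 — f₀ = ω₀/(2π) = 57.11 Hz.

f₀ = 57.11 Hz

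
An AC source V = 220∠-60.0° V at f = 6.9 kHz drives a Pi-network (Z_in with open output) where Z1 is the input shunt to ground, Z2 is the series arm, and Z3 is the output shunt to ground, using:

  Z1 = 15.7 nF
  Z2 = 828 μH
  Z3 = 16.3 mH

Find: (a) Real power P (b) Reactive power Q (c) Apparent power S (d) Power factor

Step 1 — Angular frequency: ω = 2π·f = 2π·6900 = 4.335e+04 rad/s.
Step 2 — Component impedances:
  Z1: Z = 1/(jωC) = -j/(ω·C) = 0 - j1469 Ω
  Z2: Z = jωL = j·4.335e+04·0.000828 = 0 + j35.9 Ω
  Z3: Z = jωL = j·4.335e+04·0.0163 = 0 + j706.7 Ω
Step 3 — With open output, the series arm Z2 and the output shunt Z3 appear in series to ground: Z2 + Z3 = 0 + j742.6 Ω.
Step 4 — Parallel with input shunt Z1: Z_in = Z1 || (Z2 + Z3) = 0 + j1501 Ω = 1501∠90.0° Ω.
Step 5 — Source phasor: V = 220∠-60.0° V = 110 - j190.5 V.
Step 6 — Current: I = V / Z = -0.1269 - j0.07326 A = 0.1465∠-150.0° A.
Step 7 — Complex power: S = V·I* = 0 + j32.24 VA.
Step 8 — Real power: P = Re(S) = 0 W.
Step 9 — Reactive power: Q = Im(S) = 32.24 VAR.
Step 10 — Apparent power: |S| = 32.24 VA.
Step 11 — Power factor: PF = P/|S| = 0 (lagging).

(a) P = 0 W  (b) Q = 32.24 VAR  (c) S = 32.24 VA  (d) PF = 0 (lagging)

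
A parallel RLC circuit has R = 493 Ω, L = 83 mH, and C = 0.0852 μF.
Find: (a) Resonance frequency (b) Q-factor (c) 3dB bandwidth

Step 1 — Resonance: ω₀ = 1/√(LC) = 1/√(0.083·8.52e-08) = 1.189e+04 rad/s.
Step 2 — f₀ = ω₀/(2π) = 1893 Hz.
Step 3 — Parallel Q: Q = R/(ω₀L) = 493/(1.189e+04·0.083) = 0.4995.
Step 4 — Bandwidth: Δω = ω₀/Q = 2.381e+04 rad/s; BW = Δω/(2π) = 3789 Hz.

(a) f₀ = 1893 Hz  (b) Q = 0.4995  (c) BW = 3789 Hz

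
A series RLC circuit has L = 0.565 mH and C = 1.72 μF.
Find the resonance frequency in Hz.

Step 1 — Resonance condition Im(Z)=0 gives ω₀ = 1/√(LC).
Step 2 — ω₀ = 1/√(0.000565·1.72e-06) = 3.208e+04 rad/s.
Step 3 — f₀ = ω₀/(2π) = 5105 Hz.

f₀ = 5105 Hz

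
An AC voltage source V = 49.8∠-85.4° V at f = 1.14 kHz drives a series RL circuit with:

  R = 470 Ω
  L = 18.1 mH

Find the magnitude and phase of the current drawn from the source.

Step 1 — Angular frequency: ω = 2π·f = 2π·1140 = 7163 rad/s.
Step 2 — Component impedances:
  R: Z = R = 470 Ω
  L: Z = jωL = j·7163·0.0181 = 0 + j129.6 Ω
Step 3 — Series combination: Z_total = R + L = 470 + j129.6 Ω = 487.6∠15.4° Ω.
Step 4 — Source phasor: V = 49.8∠-85.4° V = 3.994 - j49.64 V.
Step 5 — Ohm's law: I = V / Z_total = (3.994 - j49.64) / (470 + j129.6) = -0.01918 - j0.1003 A.
Step 6 — Convert to polar: |I| = 0.1021 A, ∠I = -100.8°.

I = 0.1021∠-100.8° A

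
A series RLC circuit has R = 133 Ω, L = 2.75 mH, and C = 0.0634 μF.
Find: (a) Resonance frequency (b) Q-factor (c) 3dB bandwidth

Step 1 — Resonance condition Im(Z)=0 gives ω₀ = 1/√(LC).
Step 2 — ω₀ = 1/√(0.00275·6.34e-08) = 7.573e+04 rad/s.
Step 3 — f₀ = ω₀/(2π) = 1.205e+04 Hz.
Step 4 — Series Q: Q = ω₀L/R = 7.573e+04·0.00275/133 = 1.566.
Step 5 — 3dB bandwidth: Δω = ω₀/Q = 4.836e+04 rad/s; BW = Δω/(2π) = 7697 Hz.

(a) f₀ = 1.205e+04 Hz  (b) Q = 1.566  (c) BW = 7697 Hz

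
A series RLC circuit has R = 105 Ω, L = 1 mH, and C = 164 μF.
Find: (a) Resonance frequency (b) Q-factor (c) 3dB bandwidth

Step 1 — Resonance: ω₀ = 1/√(LC) = 1/√(0.001·0.000164) = 2469 rad/s.
Step 2 — f₀ = ω₀/(2π) = 393 Hz.
Step 3 — Series Q: Q = ω₀L/R = 2469·0.001/105 = 0.02352.
Step 4 — Bandwidth: Δω = ω₀/Q = 1.05e+05 rad/s; BW = Δω/(2π) = 1.671e+04 Hz.

(a) f₀ = 393 Hz  (b) Q = 0.02352  (c) BW = 1.671e+04 Hz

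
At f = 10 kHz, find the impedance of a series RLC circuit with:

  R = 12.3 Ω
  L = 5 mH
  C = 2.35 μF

Step 1 — Angular frequency: ω = 2π·f = 2π·1e+04 = 6.283e+04 rad/s.
Step 2 — Component impedances:
  R: Z = R = 12.3 Ω
  L: Z = jωL = j·6.283e+04·0.005 = 0 + j314.2 Ω
  C: Z = 1/(jωC) = -j/(ω·C) = 0 - j6.773 Ω
Step 3 — Series combination: Z_total = R + L + C = 12.3 + j307.4 Ω = 307.6∠87.7° Ω.

Z = 12.3 + j307.4 Ω = 307.6∠87.7° Ω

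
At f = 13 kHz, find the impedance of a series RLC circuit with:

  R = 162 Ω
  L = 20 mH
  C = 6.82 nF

Step 1 — Angular frequency: ω = 2π·f = 2π·1.3e+04 = 8.168e+04 rad/s.
Step 2 — Component impedances:
  R: Z = R = 162 Ω
  L: Z = jωL = j·8.168e+04·0.02 = 0 + j1634 Ω
  C: Z = 1/(jωC) = -j/(ω·C) = 0 - j1795 Ω
Step 3 — Series combination: Z_total = R + L + C = 162 - j161.5 Ω = 228.7∠-44.9° Ω.

Z = 162 - j161.5 Ω = 228.7∠-44.9° Ω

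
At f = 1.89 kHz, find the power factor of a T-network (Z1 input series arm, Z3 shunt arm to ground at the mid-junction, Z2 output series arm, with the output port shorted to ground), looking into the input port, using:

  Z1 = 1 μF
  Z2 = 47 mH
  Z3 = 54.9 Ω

Step 1 — Angular frequency: ω = 2π·f = 2π·1890 = 1.188e+04 rad/s.
Step 2 — Component impedances:
  Z1: Z = 1/(jωC) = -j/(ω·C) = 0 - j84.21 Ω
  Z2: Z = jωL = j·1.188e+04·0.047 = 0 + j558.1 Ω
  Z3: Z = R = 54.9 Ω
Step 3 — With the output port shorted to ground, the output series arm Z2 runs from the junction to ground; the shunt arm Z3 also runs from the junction to ground. They appear in parallel: Z3 || Z2 = 54.37 + j5.348 Ω.
Step 4 — Series with input arm Z1: Z_in = Z1 + (Z3 || Z2) = 54.37 - j78.86 Ω = 95.79∠-55.4° Ω.
Step 5 — Power factor: PF = cos(φ) = Re(Z)/|Z| = 54.37/95.79 = 0.5676.
Step 6 — Type: Im(Z) = -78.86 ⇒ leading (phase φ = -55.4°).

PF = 0.5676 (leading, φ = -55.4°)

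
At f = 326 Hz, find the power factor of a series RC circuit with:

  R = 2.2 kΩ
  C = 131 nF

Step 1 — Angular frequency: ω = 2π·f = 2π·326 = 2048 rad/s.
Step 2 — Component impedances:
  R: Z = R = 2200 Ω
  C: Z = 1/(jωC) = -j/(ω·C) = 0 - j3727 Ω
Step 3 — Series combination: Z_total = R + C = 2200 - j3727 Ω = 4328∠-59.4° Ω.
Step 4 — Power factor: PF = cos(φ) = Re(Z)/|Z| = 2200/4327.7 = 0.5084.
Step 5 — Type: Im(Z) = -3727 ⇒ leading (phase φ = -59.4°).

PF = 0.5084 (leading, φ = -59.4°)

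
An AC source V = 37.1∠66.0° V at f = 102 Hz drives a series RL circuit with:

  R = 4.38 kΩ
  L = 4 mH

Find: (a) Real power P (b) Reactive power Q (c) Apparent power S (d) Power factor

Step 1 — Angular frequency: ω = 2π·f = 2π·102 = 640.9 rad/s.
Step 2 — Component impedances:
  R: Z = R = 4380 Ω
  L: Z = jωL = j·640.9·0.004 = 0 + j2.564 Ω
Step 3 — Series combination: Z_total = R + L = 4380 + j2.564 Ω = 4380∠0.0° Ω.
Step 4 — Source phasor: V = 37.1∠66.0° V = 15.09 + j33.89 V.
Step 5 — Current: I = V / Z = 0.00345 + j0.007736 A = 0.00847∠66.0° A.
Step 6 — Complex power: S = V·I* = 0.3142 + j0.0001839 VA.
Step 7 — Real power: P = Re(S) = 0.3142 W.
Step 8 — Reactive power: Q = Im(S) = 0.0001839 VAR.
Step 9 — Apparent power: |S| = 0.3142 VA.
Step 10 — Power factor: PF = P/|S| = 1 (lagging).

(a) P = 0.3142 W  (b) Q = 0.0001839 VAR  (c) S = 0.3142 VA  (d) PF = 1 (lagging)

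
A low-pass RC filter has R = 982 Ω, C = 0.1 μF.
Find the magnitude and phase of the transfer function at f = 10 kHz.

Step 1 — Angular frequency: ω = 2π·1e+04 = 6.283e+04 rad/s.
Step 2 — Transfer function: H(jω) = 1/(1 + jωRC).
Step 3 — Denominator: 1 + jωRC = 1 + j·6.283e+04·982·1e-07 = 1 + j6.17.
Step 4 — H = 0.0256 - j0.1579.
Step 5 — Magnitude: |H| = 0.16 (-15.9 dB); phase: φ = -80.8°.

|H| = 0.16 (-15.9 dB), φ = -80.8°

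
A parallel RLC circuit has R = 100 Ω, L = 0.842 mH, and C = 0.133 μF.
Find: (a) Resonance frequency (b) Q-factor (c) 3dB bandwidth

Step 1 — Resonance: ω₀ = 1/√(LC) = 1/√(0.000842·1.33e-07) = 9.45e+04 rad/s.
Step 2 — f₀ = ω₀/(2π) = 1.504e+04 Hz.
Step 3 — Parallel Q: Q = R/(ω₀L) = 100/(9.45e+04·0.000842) = 1.257.
Step 4 — Bandwidth: Δω = ω₀/Q = 7.519e+04 rad/s; BW = Δω/(2π) = 1.197e+04 Hz.

(a) f₀ = 1.504e+04 Hz  (b) Q = 1.257  (c) BW = 1.197e+04 Hz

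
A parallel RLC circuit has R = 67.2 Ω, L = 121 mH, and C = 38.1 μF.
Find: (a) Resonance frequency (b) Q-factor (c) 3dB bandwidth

Step 1 — Resonance: ω₀ = 1/√(LC) = 1/√(0.121·3.81e-05) = 465.7 rad/s.
Step 2 — f₀ = ω₀/(2π) = 74.13 Hz.
Step 3 — Parallel Q: Q = R/(ω₀L) = 67.2/(465.7·0.121) = 1.192.
Step 4 — Bandwidth: Δω = ω₀/Q = 390.6 rad/s; BW = Δω/(2π) = 62.16 Hz.

(a) f₀ = 74.13 Hz  (b) Q = 1.192  (c) BW = 62.16 Hz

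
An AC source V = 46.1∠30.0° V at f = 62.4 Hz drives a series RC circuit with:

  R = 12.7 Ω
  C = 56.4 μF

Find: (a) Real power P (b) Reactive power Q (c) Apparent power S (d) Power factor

Step 1 — Angular frequency: ω = 2π·f = 2π·62.4 = 392.1 rad/s.
Step 2 — Component impedances:
  R: Z = R = 12.7 Ω
  C: Z = 1/(jωC) = -j/(ω·C) = 0 - j45.22 Ω
Step 3 — Series combination: Z_total = R + C = 12.7 - j45.22 Ω = 46.97∠-74.3° Ω.
Step 4 — Source phasor: V = 46.1∠30.0° V = 39.92 + j23.05 V.
Step 5 — Current: I = V / Z = -0.2426 + j0.951 A = 0.9814∠104.3° A.
Step 6 — Complex power: S = V·I* = 12.23 - j43.56 VA.
Step 7 — Real power: P = Re(S) = 12.23 W.
Step 8 — Reactive power: Q = Im(S) = -43.56 VAR.
Step 9 — Apparent power: |S| = 45.24 VA.
Step 10 — Power factor: PF = P/|S| = 0.2704 (leading).

(a) P = 12.23 W  (b) Q = -43.56 VAR  (c) S = 45.24 VA  (d) PF = 0.2704 (leading)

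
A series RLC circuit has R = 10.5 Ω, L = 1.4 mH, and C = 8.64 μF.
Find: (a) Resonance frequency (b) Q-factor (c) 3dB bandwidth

Step 1 — Resonance: ω₀ = 1/√(LC) = 1/√(0.0014·8.64e-06) = 9092 rad/s.
Step 2 — f₀ = ω₀/(2π) = 1447 Hz.
Step 3 — Series Q: Q = ω₀L/R = 9092·0.0014/10.5 = 1.212.
Step 4 — Bandwidth: Δω = ω₀/Q = 7500 rad/s; BW = Δω/(2π) = 1194 Hz.

(a) f₀ = 1447 Hz  (b) Q = 1.212  (c) BW = 1194 Hz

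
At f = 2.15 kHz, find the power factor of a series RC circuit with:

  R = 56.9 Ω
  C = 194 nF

Step 1 — Angular frequency: ω = 2π·f = 2π·2150 = 1.351e+04 rad/s.
Step 2 — Component impedances:
  R: Z = R = 56.9 Ω
  C: Z = 1/(jωC) = -j/(ω·C) = 0 - j381.6 Ω
Step 3 — Series combination: Z_total = R + C = 56.9 - j381.6 Ω = 385.8∠-81.5° Ω.
Step 4 — Power factor: PF = cos(φ) = Re(Z)/|Z| = 56.9/385.8 = 0.1475.
Step 5 — Type: Im(Z) = -381.6 ⇒ leading (phase φ = -81.5°).

PF = 0.1475 (leading, φ = -81.5°)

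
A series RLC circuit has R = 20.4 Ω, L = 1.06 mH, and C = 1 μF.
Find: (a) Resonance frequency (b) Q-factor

Step 1 — Resonance condition Im(Z)=0 gives ω₀ = 1/√(LC).
Step 2 — ω₀ = 1/√(0.00106·1e-06) = 3.071e+04 rad/s.
Step 3 — f₀ = ω₀/(2π) = 4888 Hz.
Step 4 — Series Q: Q = ω₀L/R = 3.071e+04·0.00106/20.4 = 1.596.

(a) f₀ = 4888 Hz  (b) Q = 1.596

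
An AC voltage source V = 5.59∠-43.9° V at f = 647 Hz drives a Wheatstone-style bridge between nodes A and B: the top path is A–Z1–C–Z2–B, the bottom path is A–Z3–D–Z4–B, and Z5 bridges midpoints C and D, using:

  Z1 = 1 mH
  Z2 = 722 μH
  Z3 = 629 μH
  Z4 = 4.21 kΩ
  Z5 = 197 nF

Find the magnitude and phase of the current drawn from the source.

Step 1 — Angular frequency: ω = 2π·f = 2π·647 = 4065 rad/s.
Step 2 — Component impedances:
  Z1: Z = jωL = j·4065·0.001 = 0 + j4.065 Ω
  Z2: Z = jωL = j·4065·0.000722 = 0 + j2.935 Ω
  Z3: Z = jωL = j·4065·0.000629 = 0 + j2.557 Ω
  Z4: Z = R = 4210 Ω
  Z5: Z = 1/(jωC) = -j/(ω·C) = 0 - j1249 Ω
Step 3 — Bridge requires nodal analysis (the Z5 bridge couples midpoints C and D, so the two paths cannot be reduced to a simple series/parallel combination). Setting node B to ground and injecting 1 A at node A, the 3-node admittance system at A, C, D solves to V_A = Z_AB = 0.01171 + j7.014 Ω = 7.014∠89.9° Ω.
Step 4 — Source phasor: V = 5.59∠-43.9° V = 4.028 - j3.876 V.
Step 5 — Ohm's law: I = V / Z_total = (4.028 - j3.876) / (0.01171 + j7.014) = -0.5517 - j0.5752 A.
Step 6 — Convert to polar: |I| = 0.797 A, ∠I = -133.8°.

I = 0.797∠-133.8° A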